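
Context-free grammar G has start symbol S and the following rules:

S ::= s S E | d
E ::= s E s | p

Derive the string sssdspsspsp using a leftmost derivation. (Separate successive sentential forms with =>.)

S => sSE => ssSEE => sssSEEE => sssdEEE => sssdsEsEE => sssdspsEE => sssdspssEsE => sssdspsspsE => sssdspsspsp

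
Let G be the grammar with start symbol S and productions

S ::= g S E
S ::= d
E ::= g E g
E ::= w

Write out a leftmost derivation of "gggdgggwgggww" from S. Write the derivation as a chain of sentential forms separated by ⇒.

S ⇒ gSE   [S ::= g S E]
gSE ⇒ ggSEE   [S ::= g S E]
ggSEE ⇒ gggSEEE   [S ::= g S E]
gggSEEE ⇒ gggdEEE   [S ::= d]
gggdEEE ⇒ gggdgEgEE   [E ::= g E g]
gggdgEgEE ⇒ gggdggEggEE   [E ::= g E g]
gggdggEggEE ⇒ gggdgggEgggEE   [E ::= g E g]
gggdgggEgggEE ⇒ gggdgggwgggEE   [E ::= w]
gggdgggwgggEE ⇒ gggdgggwgggwE   [E ::= w]
gggdgggwgggwE ⇒ gggdgggwgggww   [E ::= w]

S ⇒ gSE ⇒ ggSEE ⇒ gggSEEE ⇒ gggdEEE ⇒ gggdgEgEE ⇒ gggdggEggEE ⇒ gggdgggEgggEE ⇒ gggdgggwgggEE ⇒ gggdgggwgggwE ⇒ gggdgggwgggww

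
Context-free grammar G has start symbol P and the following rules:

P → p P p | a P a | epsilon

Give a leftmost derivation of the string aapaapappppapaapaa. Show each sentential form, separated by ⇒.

P ⇒ aPa ⇒ aaPaa ⇒ aapPpaa ⇒ aapaPapaa ⇒ aapaaPaapaa ⇒ aapaapPpaapaa ⇒ aapaapaPapaapaa ⇒ aapaapapPpapaapaa ⇒ aapaapappPppapaapaa ⇒ aapaapappppapaapaa

P ⇒ aPa   [P → a P a]
aPa ⇒ aaPaa   [P → a P a]
aaPaa ⇒ aapPpaa   [P → p P p]
aapPpaa ⇒ aapaPapaa   [P → a P a]
aapaPapaa ⇒ aapaaPaapaa   [P → a P a]
aapaaPaapaa ⇒ aapaapPpaapaa   [P → p P p]
aapaapPpaapaa ⇒ aapaapaPapaapaa   [P → a P a]
aapaapaPapaapaa ⇒ aapaapapPpapaapaa   [P → p P p]
aapaapapPpapaapaa ⇒ aapaapappPppapaapaa   [P → p P p]
aapaapappPppapaapaa ⇒ aapaapappppapaapaa   [P → epsilon]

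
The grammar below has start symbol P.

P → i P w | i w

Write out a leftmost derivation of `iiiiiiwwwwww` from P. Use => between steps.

P => iPw   [P → i P w]
iPw => iiPww   [P → i P w]
iiPww => iiiPwww   [P → i P w]
iiiPwww => iiiiPwwww   [P → i P w]
iiiiPwwww => iiiiiPwwwww   [P → i P w]
iiiiiPwwwww => iiiiiiwwwwww   [P → i w]

P => iPw => iiPww => iiiPwww => iiiiPwwww => iiiiiPwwwww => iiiiiiwwwwww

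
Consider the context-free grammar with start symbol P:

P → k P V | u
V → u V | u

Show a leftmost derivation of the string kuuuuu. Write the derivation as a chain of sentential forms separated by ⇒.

P ⇒ kPV   [P → k P V]
kPV ⇒ kuV   [P → u]
kuV ⇒ kuuV   [V → u V]
kuuV ⇒ kuuuV   [V → u V]
kuuuV ⇒ kuuuuV   [V → u V]
kuuuuV ⇒ kuuuuu   [V → u]

P ⇒ kPV ⇒ kuV ⇒ kuuV ⇒ kuuuV ⇒ kuuuuV ⇒ kuuuuu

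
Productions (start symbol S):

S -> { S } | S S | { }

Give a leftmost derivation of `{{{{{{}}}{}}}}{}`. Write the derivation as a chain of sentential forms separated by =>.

S => SS => {S}S => {{S}}S => {{{S}}}S => {{{SS}}}S => {{{{S}S}}}S => {{{{{S}}S}}}S => {{{{{{}}}S}}}S => {{{{{{}}}{}}}}S => {{{{{{}}}{}}}}{}

S => SS   [S -> S S]
SS => {S}S   [S -> { S }]
{S}S => {{S}}S   [S -> { S }]
{{S}}S => {{{S}}}S   [S -> { S }]
{{{S}}}S => {{{SS}}}S   [S -> S S]
{{{SS}}}S => {{{{S}S}}}S   [S -> { S }]
{{{{S}S}}}S => {{{{{S}}S}}}S   [S -> { S }]
{{{{{S}}S}}}S => {{{{{{}}}S}}}S   [S -> { }]
{{{{{{}}}S}}}S => {{{{{{}}}{}}}}S   [S -> { }]
{{{{{{}}}{}}}}S => {{{{{{}}}{}}}}{}   [S -> { }]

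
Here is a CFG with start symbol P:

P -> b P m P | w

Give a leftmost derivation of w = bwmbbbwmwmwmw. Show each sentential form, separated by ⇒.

P ⇒ bPmP   [P -> b P m P]
bPmP ⇒ bwmP   [P -> w]
bwmP ⇒ bwmbPmP   [P -> b P m P]
bwmbPmP ⇒ bwmbbPmPmP   [P -> b P m P]
bwmbbPmPmP ⇒ bwmbbbPmPmPmP   [P -> b P m P]
bwmbbbPmPmPmP ⇒ bwmbbbwmPmPmP   [P -> w]
bwmbbbwmPmPmP ⇒ bwmbbbwmwmPmP   [P -> w]
bwmbbbwmwmPmP ⇒ bwmbbbwmwmwmP   [P -> w]
bwmbbbwmwmwmP ⇒ bwmbbbwmwmwmw   [P -> w]

P ⇒ bPmP ⇒ bwmP ⇒ bwmbPmP ⇒ bwmbbPmPmP ⇒ bwmbbbPmPmPmP ⇒ bwmbbbwmPmPmP ⇒ bwmbbbwmwmPmP ⇒ bwmbbbwmwmwmP ⇒ bwmbbbwmwmwmw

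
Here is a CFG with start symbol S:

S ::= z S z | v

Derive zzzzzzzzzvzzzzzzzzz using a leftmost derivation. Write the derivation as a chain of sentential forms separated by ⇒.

S ⇒ zSz   [S ::= z S z]
zSz ⇒ zzSzz   [S ::= z S z]
zzSzz ⇒ zzzSzzz   [S ::= z S z]
zzzSzzz ⇒ zzzzSzzzz   [S ::= z S z]
zzzzSzzzz ⇒ zzzzzSzzzzz   [S ::= z S z]
zzzzzSzzzzz ⇒ zzzzzzSzzzzzz   [S ::= z S z]
zzzzzzSzzzzzz ⇒ zzzzzzzSzzzzzzz   [S ::= z S z]
zzzzzzzSzzzzzzz ⇒ zzzzzzzzSzzzzzzzz   [S ::= z S z]
zzzzzzzzSzzzzzzzz ⇒ zzzzzzzzzSzzzzzzzzz   [S ::= z S z]
zzzzzzzzzSzzzzzzzzz ⇒ zzzzzzzzzvzzzzzzzzz   [S ::= v]

S ⇒ zSz ⇒ zzSzz ⇒ zzzSzzz ⇒ zzzzSzzzz ⇒ zzzzzSzzzzz ⇒ zzzzzzSzzzzzz ⇒ zzzzzzzSzzzzzzz ⇒ zzzzzzzzSzzzzzzzz ⇒ zzzzzzzzzSzzzzzzzzz ⇒ zzzzzzzzzvzzzzzzzzz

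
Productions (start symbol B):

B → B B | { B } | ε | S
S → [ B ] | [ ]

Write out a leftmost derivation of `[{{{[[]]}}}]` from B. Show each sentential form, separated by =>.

B=>BB=>SB=>[B]B=>[{B}]B=>[{{B}}]B=>[{{{B}}}]B=>[{{{S}}}]B=>[{{{[B]}}}]B=>[{{{[S]}}}]B=>[{{{[[B]]}}}]B=>[{{{[[]]}}}]B=>[{{{[[]]}}}]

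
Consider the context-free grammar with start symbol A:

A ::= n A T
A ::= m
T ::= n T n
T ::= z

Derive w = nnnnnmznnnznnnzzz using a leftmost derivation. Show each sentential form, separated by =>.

A=>nAT=>nnATT=>nnnATTT=>nnnnATTTT=>nnnnnATTTTT=>nnnnnmTTTTT=>nnnnnmzTTTT=>nnnnnmznTnTTT=>nnnnnmznnTnnTTT=>nnnnnmznnnTnnnTTT=>nnnnnmznnnznnnTTT=>nnnnnmznnnznnnzTT=>nnnnnmznnnznnnzzT=>nnnnnmznnnznnnzzz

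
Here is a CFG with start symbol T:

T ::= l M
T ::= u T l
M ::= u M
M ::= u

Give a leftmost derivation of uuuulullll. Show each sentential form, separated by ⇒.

T ⇒ uTl ⇒ uuTll ⇒ uuuTlll ⇒ uuuuTllll ⇒ uuuulMllll ⇒ uuuulullll

T ⇒ uTl   [T ::= u T l]
uTl ⇒ uuTll   [T ::= u T l]
uuTll ⇒ uuuTlll   [T ::= u T l]
uuuTlll ⇒ uuuuTllll   [T ::= u T l]
uuuuTllll ⇒ uuuulMllll   [T ::= l M]
uuuulMllll ⇒ uuuulullll   [M ::= u]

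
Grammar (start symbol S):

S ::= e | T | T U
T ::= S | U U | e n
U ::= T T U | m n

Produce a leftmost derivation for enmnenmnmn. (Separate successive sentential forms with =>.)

S => T   [S ::= T]
T => UU   [T ::= U U]
UU => TTUU   [U ::= T T U]
TTUU => STUU   [T ::= S]
STUU => TUTUU   [S ::= T U]
TUTUU => enUTUU   [T ::= e n]
enUTUU => enmnTUU   [U ::= m n]
enmnTUU => enmnenUU   [T ::= e n]
enmnenUU => enmnenmnU   [U ::= m n]
enmnenmnU => enmnenmnmn   [U ::= m n]

S => T => UU => TTUU => STUU => TUTUU => enUTUU => enmnTUU => enmnenUU => enmnenmnU => enmnenmnmn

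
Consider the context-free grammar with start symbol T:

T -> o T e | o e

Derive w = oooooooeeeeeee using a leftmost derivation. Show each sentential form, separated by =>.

T => oTe => ooTee => oooTeee => ooooTeeee => oooooTeeeee => ooooooTeeeeee => oooooooeeeeeee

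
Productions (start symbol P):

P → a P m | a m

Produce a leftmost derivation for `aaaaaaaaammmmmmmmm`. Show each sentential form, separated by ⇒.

P ⇒ aPm   [P → a P m]
aPm ⇒ aaPmm   [P → a P m]
aaPmm ⇒ aaaPmmm   [P → a P m]
aaaPmmm ⇒ aaaaPmmmm   [P → a P m]
aaaaPmmmm ⇒ aaaaaPmmmmm   [P → a P m]
aaaaaPmmmmm ⇒ aaaaaaPmmmmmm   [P → a P m]
aaaaaaPmmmmmm ⇒ aaaaaaaPmmmmmmm   [P → a P m]
aaaaaaaPmmmmmmm ⇒ aaaaaaaaPmmmmmmmm   [P → a P m]
aaaaaaaaPmmmmmmmm ⇒ aaaaaaaaammmmmmmmm   [P → a m]

P ⇒ aPm ⇒ aaPmm ⇒ aaaPmmm ⇒ aaaaPmmmm ⇒ aaaaaPmmmmm ⇒ aaaaaaPmmmmmm ⇒ aaaaaaaPmmmmmmm ⇒ aaaaaaaaPmmmmmmmm ⇒ aaaaaaaaammmmmmmmm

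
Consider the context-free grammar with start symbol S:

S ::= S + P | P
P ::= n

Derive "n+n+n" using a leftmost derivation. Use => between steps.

S=>S+P=>S+P+P=>P+P+P=>n+P+P=>n+n+P=>n+n+n

S => S+P   [S ::= S + P]
S+P => S+P+P   [S ::= S + P]
S+P+P => P+P+P   [S ::= P]
P+P+P => n+P+P   [P ::= n]
n+P+P => n+n+P   [P ::= n]
n+n+P => n+n+n   [P ::= n]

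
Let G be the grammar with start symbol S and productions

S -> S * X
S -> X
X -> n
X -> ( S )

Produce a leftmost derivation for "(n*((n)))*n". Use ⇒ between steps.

S ⇒ S*X   [S -> S * X]
S*X ⇒ X*X   [S -> X]
X*X ⇒ (S)*X   [X -> ( S )]
(S)*X ⇒ (S*X)*X   [S -> S * X]
(S*X)*X ⇒ (X*X)*X   [S -> X]
(X*X)*X ⇒ (n*X)*X   [X -> n]
(n*X)*X ⇒ (n*(S))*X   [X -> ( S )]
(n*(S))*X ⇒ (n*(X))*X   [S -> X]
(n*(X))*X ⇒ (n*((S)))*X   [X -> ( S )]
(n*((S)))*X ⇒ (n*((X)))*X   [S -> X]
(n*((X)))*X ⇒ (n*((n)))*X   [X -> n]
(n*((n)))*X ⇒ (n*((n)))*n   [X -> n]

S⇒S*X⇒X*X⇒(S)*X⇒(S*X)*X⇒(X*X)*X⇒(n*X)*X⇒(n*(S))*X⇒(n*(X))*X⇒(n*((S)))*X⇒(n*((X)))*X⇒(n*((n)))*X⇒(n*((n)))*n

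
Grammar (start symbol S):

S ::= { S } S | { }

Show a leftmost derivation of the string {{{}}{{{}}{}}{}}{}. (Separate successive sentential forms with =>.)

S => {S}S => {{S}S}S => {{{}}S}S => {{{}}{S}S}S => {{{}}{{S}S}S}S => {{{}}{{{}}S}S}S => {{{}}{{{}}{}}S}S => {{{}}{{{}}{}}{}}S => {{{}}{{{}}{}}{}}{}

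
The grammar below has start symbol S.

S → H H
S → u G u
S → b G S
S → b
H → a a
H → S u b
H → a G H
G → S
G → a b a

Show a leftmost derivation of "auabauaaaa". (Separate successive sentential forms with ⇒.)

S ⇒ HH   [S → H H]
HH ⇒ aGHH   [H → a G H]
aGHH ⇒ aSHH   [G → S]
aSHH ⇒ auGuHH   [S → u G u]
auGuHH ⇒ auabauHH   [G → a b a]
auabauHH ⇒ auabauaaH   [H → a a]
auabauaaH ⇒ auabauaaaa   [H → a a]

S ⇒ HH ⇒ aGHH ⇒ aSHH ⇒ auGuHH ⇒ auabauHH ⇒ auabauaaH ⇒ auabauaaaa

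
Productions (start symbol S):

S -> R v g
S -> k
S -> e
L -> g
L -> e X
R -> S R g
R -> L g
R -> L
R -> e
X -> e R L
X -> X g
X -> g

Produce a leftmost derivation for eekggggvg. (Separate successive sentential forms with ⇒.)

S⇒Rvg⇒Lvg⇒eXvg⇒eeRLvg⇒eeSRgLvg⇒eekRgLvg⇒eekLggLvg⇒eekgggLvg⇒eekggggvg

S ⇒ Rvg   [S -> R v g]
Rvg ⇒ Lvg   [R -> L]
Lvg ⇒ eXvg   [L -> e X]
eXvg ⇒ eeRLvg   [X -> e R L]
eeRLvg ⇒ eeSRgLvg   [R -> S R g]
eeSRgLvg ⇒ eekRgLvg   [S -> k]
eekRgLvg ⇒ eekLggLvg   [R -> L g]
eekLggLvg ⇒ eekgggLvg   [L -> g]
eekgggLvg ⇒ eekggggvg   [L -> g]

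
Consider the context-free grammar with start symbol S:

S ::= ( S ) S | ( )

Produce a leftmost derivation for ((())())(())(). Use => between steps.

S=>(S)S=>((S)S)S=>((())S)S=>((())())S=>((())())(S)S=>((())())(())S=>((())())(())()

S => (S)S   [S ::= ( S ) S]
(S)S => ((S)S)S   [S ::= ( S ) S]
((S)S)S => ((())S)S   [S ::= ( )]
((())S)S => ((())())S   [S ::= ( )]
((())())S => ((())())(S)S   [S ::= ( S ) S]
((())())(S)S => ((())())(())S   [S ::= ( )]
((())())(())S => ((())())(())()   [S ::= ( )]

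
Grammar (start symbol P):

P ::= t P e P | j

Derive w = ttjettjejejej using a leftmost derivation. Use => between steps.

P => tPeP => ttPePeP => ttjePeP => ttjetPePeP => ttjettPePePeP => ttjettjePePeP => ttjettjejePeP => ttjettjejejeP => ttjettjejejej

P => tPeP   [P ::= t P e P]
tPeP => ttPePeP   [P ::= t P e P]
ttPePeP => ttjePeP   [P ::= j]
ttjePeP => ttjetPePeP   [P ::= t P e P]
ttjetPePeP => ttjettPePePeP   [P ::= t P e P]
ttjettPePePeP => ttjettjePePeP   [P ::= j]
ttjettjePePeP => ttjettjejePeP   [P ::= j]
ttjettjejePeP => ttjettjejejeP   [P ::= j]
ttjettjejejeP => ttjettjejejej   [P ::= j]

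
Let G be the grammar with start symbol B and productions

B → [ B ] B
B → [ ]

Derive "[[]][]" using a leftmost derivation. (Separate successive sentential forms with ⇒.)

B⇒[B]B⇒[[]]B⇒[[]][]

B ⇒ [B]B   [B → [ B ] B]
[B]B ⇒ [[]]B   [B → [ ]]
[[]]B ⇒ [[]][]   [B → [ ]]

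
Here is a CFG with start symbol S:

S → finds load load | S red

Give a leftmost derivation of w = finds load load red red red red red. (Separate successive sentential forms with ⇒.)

S ⇒ S red   [S → S red]
S red ⇒ S red red   [S → S red]
S red red ⇒ S red red red   [S → S red]
S red red red ⇒ S red red red red   [S → S red]
S red red red red ⇒ S red red red red red   [S → S red]
S red red red red red ⇒ finds load load red red red red red   [S → finds load load]

S ⇒ S red ⇒ S red red ⇒ S red red red ⇒ S red red red red ⇒ S red red red red red ⇒ finds load load red red red red red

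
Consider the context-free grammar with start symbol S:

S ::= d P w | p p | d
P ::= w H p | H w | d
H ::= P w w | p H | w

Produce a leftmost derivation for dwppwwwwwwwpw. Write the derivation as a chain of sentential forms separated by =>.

S=>dPw=>dwHpw=>dwpHpw=>dwppHpw=>dwppPwwpw=>dwppHwwwpw=>dwppPwwwwwpw=>dwppHwwwwwwpw=>dwppwwwwwwwpw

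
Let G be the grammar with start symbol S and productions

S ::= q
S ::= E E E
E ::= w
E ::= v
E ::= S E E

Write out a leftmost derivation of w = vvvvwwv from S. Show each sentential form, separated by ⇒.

S ⇒ EEE   [S ::= E E E]
EEE ⇒ SEEEE   [E ::= S E E]
SEEEE ⇒ EEEEEEE   [S ::= E E E]
EEEEEEE ⇒ vEEEEEE   [E ::= v]
vEEEEEE ⇒ vvEEEEE   [E ::= v]
vvEEEEE ⇒ vvvEEEE   [E ::= v]
vvvEEEE ⇒ vvvvEEE   [E ::= v]
vvvvEEE ⇒ vvvvwEE   [E ::= w]
vvvvwEE ⇒ vvvvwwE   [E ::= w]
vvvvwwE ⇒ vvvvwwv   [E ::= v]

S⇒EEE⇒SEEEE⇒EEEEEEE⇒vEEEEEE⇒vvEEEEE⇒vvvEEEE⇒vvvvEEE⇒vvvvwEE⇒vvvvwwE⇒vvvvwwv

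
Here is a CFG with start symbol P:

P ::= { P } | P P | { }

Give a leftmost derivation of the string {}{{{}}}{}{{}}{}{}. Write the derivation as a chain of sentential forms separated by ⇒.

P⇒PP⇒PPP⇒PPPP⇒PPPPP⇒PPPPPP⇒{}PPPPP⇒{}{P}PPPP⇒{}{{P}}PPPP⇒{}{{{}}}PPPP⇒{}{{{}}}{}PPP⇒{}{{{}}}{}{P}PP⇒{}{{{}}}{}{{}}PP⇒{}{{{}}}{}{{}}{}P⇒{}{{{}}}{}{{}}{}{}

P ⇒ PP   [P ::= P P]
PP ⇒ PPP   [P ::= P P]
PPP ⇒ PPPP   [P ::= P P]
PPPP ⇒ PPPPP   [P ::= P P]
PPPPP ⇒ PPPPPP   [P ::= P P]
PPPPPP ⇒ {}PPPPP   [P ::= { }]
{}PPPPP ⇒ {}{P}PPPP   [P ::= { P }]
{}{P}PPPP ⇒ {}{{P}}PPPP   [P ::= { P }]
{}{{P}}PPPP ⇒ {}{{{}}}PPPP   [P ::= { }]
{}{{{}}}PPPP ⇒ {}{{{}}}{}PPP   [P ::= { }]
{}{{{}}}{}PPP ⇒ {}{{{}}}{}{P}PP   [P ::= { P }]
{}{{{}}}{}{P}PP ⇒ {}{{{}}}{}{{}}PP   [P ::= { }]
{}{{{}}}{}{{}}PP ⇒ {}{{{}}}{}{{}}{}P   [P ::= { }]
{}{{{}}}{}{{}}{}P ⇒ {}{{{}}}{}{{}}{}{}   [P ::= { }]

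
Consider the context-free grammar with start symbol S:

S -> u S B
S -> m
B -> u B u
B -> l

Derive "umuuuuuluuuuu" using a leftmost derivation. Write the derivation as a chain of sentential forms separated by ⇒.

S ⇒ uSB   [S -> u S B]
uSB ⇒ umB   [S -> m]
umB ⇒ umuBu   [B -> u B u]
umuBu ⇒ umuuBuu   [B -> u B u]
umuuBuu ⇒ umuuuBuuu   [B -> u B u]
umuuuBuuu ⇒ umuuuuBuuuu   [B -> u B u]
umuuuuBuuuu ⇒ umuuuuuBuuuuu   [B -> u B u]
umuuuuuBuuuuu ⇒ umuuuuuluuuuu   [B -> l]

S ⇒ uSB ⇒ umB ⇒ umuBu ⇒ umuuBuu ⇒ umuuuBuuu ⇒ umuuuuBuuuu ⇒ umuuuuuBuuuuu ⇒ umuuuuuluuuuu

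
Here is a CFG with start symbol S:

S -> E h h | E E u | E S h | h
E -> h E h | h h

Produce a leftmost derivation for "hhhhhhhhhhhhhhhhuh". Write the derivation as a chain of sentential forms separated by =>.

S => ESh => hEhSh => hhEhhSh => hhhEhhhSh => hhhhEhhhhSh => hhhhhhhhhhSh => hhhhhhhhhhEEuh => hhhhhhhhhhhEhEuh => hhhhhhhhhhhhhhEuh => hhhhhhhhhhhhhhhhuh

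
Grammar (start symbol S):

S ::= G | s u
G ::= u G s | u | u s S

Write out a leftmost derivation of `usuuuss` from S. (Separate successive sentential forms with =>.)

S => G => usS => usG => usuGs => usuuGss => usuuuss

S => G   [S ::= G]
G => usS   [G ::= u s S]
usS => usG   [S ::= G]
usG => usuGs   [G ::= u G s]
usuGs => usuuGss   [G ::= u G s]
usuuGss => usuuuss   [G ::= u]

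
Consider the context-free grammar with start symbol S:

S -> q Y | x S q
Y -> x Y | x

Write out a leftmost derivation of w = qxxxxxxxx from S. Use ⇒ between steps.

S ⇒ qY ⇒ qxY ⇒ qxxY ⇒ qxxxY ⇒ qxxxxY ⇒ qxxxxxY ⇒ qxxxxxxY ⇒ qxxxxxxxY ⇒ qxxxxxxxx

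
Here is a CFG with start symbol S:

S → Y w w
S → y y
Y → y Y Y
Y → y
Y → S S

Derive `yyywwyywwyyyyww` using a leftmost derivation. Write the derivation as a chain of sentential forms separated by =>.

S => Yww => yYYww => yyYYYww => yySSYYww => yyYwwSYYww => yySSwwSYYww => yyYwwSwwSYYww => yyywwSwwSYYww => yyywwyywwSYYww => yyywwyywwyyYYww => yyywwyywwyyyYww => yyywwyywwyyyyww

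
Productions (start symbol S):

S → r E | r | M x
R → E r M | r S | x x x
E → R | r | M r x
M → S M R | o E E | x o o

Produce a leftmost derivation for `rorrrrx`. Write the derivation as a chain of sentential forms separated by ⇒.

S ⇒ rE   [S → r E]
rE ⇒ rMrx   [E → M r x]
rMrx ⇒ roEErx   [M → o E E]
roEErx ⇒ rorErx   [E → r]
rorErx ⇒ rorRrx   [E → R]
rorRrx ⇒ rorrSrx   [R → r S]
rorrSrx ⇒ rorrrrx   [S → r]

S⇒rE⇒rMrx⇒roEErx⇒rorErx⇒rorRrx⇒rorrSrx⇒rorrrrx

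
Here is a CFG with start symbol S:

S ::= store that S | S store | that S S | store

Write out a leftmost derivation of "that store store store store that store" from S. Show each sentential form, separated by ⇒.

S ⇒ that S S   [S ::= that S S]
that S S ⇒ that S store S   [S ::= S store]
that S store S ⇒ that S store store S   [S ::= S store]
that S store store S ⇒ that store store store S   [S ::= store]
that store store store S ⇒ that store store store store that S   [S ::= store that S]
that store store store store that S ⇒ that store store store store that store   [S ::= store]

S ⇒ that S S ⇒ that S store S ⇒ that S store store S ⇒ that store store store S ⇒ that store store store store that S ⇒ that store store store store that store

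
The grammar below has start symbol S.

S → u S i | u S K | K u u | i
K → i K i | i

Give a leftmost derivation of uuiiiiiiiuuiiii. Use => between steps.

S=>uSi=>uuSKi=>uuKuuKi=>uuiKiuuKi=>uuiiKiiuuKi=>uuiiiKiiiuuKi=>uuiiiiiiiuuKi=>uuiiiiiiiuuiKii=>uuiiiiiiiuuiiii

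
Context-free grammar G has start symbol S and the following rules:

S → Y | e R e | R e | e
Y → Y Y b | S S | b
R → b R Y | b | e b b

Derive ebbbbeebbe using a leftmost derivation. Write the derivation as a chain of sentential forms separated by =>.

S => eRe   [S → e R e]
eRe => ebRYe   [R → b R Y]
ebRYe => ebbRYYe   [R → b R Y]
ebbRYYe => ebbbRYYYe   [R → b R Y]
ebbbRYYYe => ebbbbYYYe   [R → b]
ebbbbYYYe => ebbbbSSYYe   [Y → S S]
ebbbbSSYYe => ebbbbeSYYe   [S → e]
ebbbbeSYYe => ebbbbeeYYe   [S → e]
ebbbbeeYYe => ebbbbeebYe   [Y → b]
ebbbbeebYe => ebbbbeebbe   [Y → b]

S => eRe => ebRYe => ebbRYYe => ebbbRYYYe => ebbbbYYYe => ebbbbSSYYe => ebbbbeSYYe => ebbbbeeYYe => ebbbbeebYe => ebbbbeebbe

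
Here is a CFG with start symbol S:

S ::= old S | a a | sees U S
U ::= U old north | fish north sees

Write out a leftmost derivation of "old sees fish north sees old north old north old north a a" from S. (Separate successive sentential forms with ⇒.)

S ⇒ old S ⇒ old sees U S ⇒ old sees U old north S ⇒ old sees U old north old north S ⇒ old sees U old north old north old north S ⇒ old sees fish north sees old north old north old north S ⇒ old sees fish north sees old north old north old north a a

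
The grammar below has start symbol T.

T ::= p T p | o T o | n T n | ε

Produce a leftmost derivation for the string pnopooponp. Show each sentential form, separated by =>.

T=>pTp=>pnTnp=>pnoTonp=>pnopTponp=>pnopoToponp=>pnopooponp

T => pTp   [T ::= p T p]
pTp => pnTnp   [T ::= n T n]
pnTnp => pnoTonp   [T ::= o T o]
pnoTonp => pnopTponp   [T ::= p T p]
pnopTponp => pnopoToponp   [T ::= o T o]
pnopoToponp => pnopooponp   [T ::= ε]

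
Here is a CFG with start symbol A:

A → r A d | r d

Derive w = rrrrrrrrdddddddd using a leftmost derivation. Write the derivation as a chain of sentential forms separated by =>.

A=>rAd=>rrAdd=>rrrAddd=>rrrrAdddd=>rrrrrAddddd=>rrrrrrAdddddd=>rrrrrrrAddddddd=>rrrrrrrrdddddddd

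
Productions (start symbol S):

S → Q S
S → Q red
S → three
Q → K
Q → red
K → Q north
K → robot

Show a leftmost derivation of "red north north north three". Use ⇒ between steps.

S ⇒ Q S ⇒ K S ⇒ Q north S ⇒ K north S ⇒ Q north north S ⇒ K north north S ⇒ Q north north north S ⇒ red north north north S ⇒ red north north north three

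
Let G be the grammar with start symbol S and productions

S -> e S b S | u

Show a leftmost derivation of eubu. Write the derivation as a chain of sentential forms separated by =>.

S => eSbS   [S -> e S b S]
eSbS => eubS   [S -> u]
eubS => eubu   [S -> u]

S => eSbS => eubS => eubu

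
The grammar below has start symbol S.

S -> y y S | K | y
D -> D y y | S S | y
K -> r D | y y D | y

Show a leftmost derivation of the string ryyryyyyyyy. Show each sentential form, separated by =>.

S => K   [S -> K]
K => rD   [K -> r D]
rD => rSS   [D -> S S]
rSS => rKS   [S -> K]
rKS => ryyDS   [K -> y y D]
ryyDS => ryySSS   [D -> S S]
ryySSS => ryyKSS   [S -> K]
ryyKSS => ryyrDSS   [K -> r D]
ryyrDSS => ryyrySS   [D -> y]
ryyrySS => ryyryyySS   [S -> y y S]
ryyryyySS => ryyryyyyySS   [S -> y y S]
ryyryyyyySS => ryyryyyyyKS   [S -> K]
ryyryyyyyKS => ryyryyyyyyS   [K -> y]
ryyryyyyyyS => ryyryyyyyyy   [S -> y]

S => K => rD => rSS => rKS => ryyDS => ryySSS => ryyKSS => ryyrDSS => ryyrySS => ryyryyySS => ryyryyyyySS => ryyryyyyyKS => ryyryyyyyyS => ryyryyyyyyy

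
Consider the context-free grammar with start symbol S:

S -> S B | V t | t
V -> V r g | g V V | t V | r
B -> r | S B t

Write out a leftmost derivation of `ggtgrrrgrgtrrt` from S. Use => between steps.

S => Vt   [S -> V t]
Vt => gVVt   [V -> g V V]
gVVt => ggVVVt   [V -> g V V]
ggVVVt => ggtVVVt   [V -> t V]
ggtVVVt => ggtVrgVVt   [V -> V r g]
ggtVrgVVt => ggtVrgrgVVt   [V -> V r g]
ggtVrgrgVVt => ggtgVVrgrgVVt   [V -> g V V]
ggtgVVrgrgVVt => ggtgrVrgrgVVt   [V -> r]
ggtgrVrgrgVVt => ggtgrrrgrgVVt   [V -> r]
ggtgrrrgrgVVt => ggtgrrrgrgtVVt   [V -> t V]
ggtgrrrgrgtVVt => ggtgrrrgrgtrVt   [V -> r]
ggtgrrrgrgtrVt => ggtgrrrgrgtrrt   [V -> r]

S => Vt => gVVt => ggVVVt => ggtVVVt => ggtVrgVVt => ggtVrgrgVVt => ggtgVVrgrgVVt => ggtgrVrgrgVVt => ggtgrrrgrgVVt => ggtgrrrgrgtVVt => ggtgrrrgrgtrVt => ggtgrrrgrgtrrt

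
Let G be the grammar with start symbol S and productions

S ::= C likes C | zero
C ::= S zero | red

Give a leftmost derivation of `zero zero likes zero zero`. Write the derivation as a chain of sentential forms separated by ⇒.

S ⇒ C likes C ⇒ S zero likes C ⇒ zero zero likes C ⇒ zero zero likes S zero ⇒ zero zero likes zero zero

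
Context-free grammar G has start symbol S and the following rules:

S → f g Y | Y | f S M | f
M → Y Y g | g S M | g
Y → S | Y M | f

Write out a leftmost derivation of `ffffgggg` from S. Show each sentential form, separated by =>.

S => fSM => ffSMM => fffSMMM => fffYMMM => fffYMMMM => ffffMMMM => ffffgMMM => ffffggMM => ffffgggM => ffffgggg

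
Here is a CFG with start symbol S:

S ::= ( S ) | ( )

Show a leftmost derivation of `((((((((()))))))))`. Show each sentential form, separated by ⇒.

S ⇒ (S)   [S ::= ( S )]
(S) ⇒ ((S))   [S ::= ( S )]
((S)) ⇒ (((S)))   [S ::= ( S )]
(((S))) ⇒ ((((S))))   [S ::= ( S )]
((((S)))) ⇒ (((((S)))))   [S ::= ( S )]
(((((S))))) ⇒ ((((((S))))))   [S ::= ( S )]
((((((S)))))) ⇒ (((((((S)))))))   [S ::= ( S )]
(((((((S))))))) ⇒ ((((((((S))))))))   [S ::= ( S )]
((((((((S)))))))) ⇒ ((((((((()))))))))   [S ::= ( )]

S ⇒ (S) ⇒ ((S)) ⇒ (((S))) ⇒ ((((S)))) ⇒ (((((S))))) ⇒ ((((((S)))))) ⇒ (((((((S))))))) ⇒ ((((((((S)))))))) ⇒ ((((((((()))))))))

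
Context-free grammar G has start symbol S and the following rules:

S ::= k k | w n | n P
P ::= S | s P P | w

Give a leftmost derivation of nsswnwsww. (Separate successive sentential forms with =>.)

S=>nP=>nsPP=>nssPPP=>nssSPP=>nsswnPP=>nsswnwP=>nsswnwsPP=>nsswnwswP=>nsswnwsww

S => nP   [S ::= n P]
nP => nsPP   [P ::= s P P]
nsPP => nssPPP   [P ::= s P P]
nssPPP => nssSPP   [P ::= S]
nssSPP => nsswnPP   [S ::= w n]
nsswnPP => nsswnwP   [P ::= w]
nsswnwP => nsswnwsPP   [P ::= s P P]
nsswnwsPP => nsswnwswP   [P ::= w]
nsswnwswP => nsswnwsww   [P ::= w]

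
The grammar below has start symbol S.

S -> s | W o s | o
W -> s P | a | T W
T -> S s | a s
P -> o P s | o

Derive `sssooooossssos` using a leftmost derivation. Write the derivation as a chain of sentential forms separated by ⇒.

S⇒Wos⇒TWos⇒SsWos⇒ssWos⇒sssPos⇒sssoPsos⇒sssooPssos⇒sssoooPsssos⇒sssooooPssssos⇒sssooooossssos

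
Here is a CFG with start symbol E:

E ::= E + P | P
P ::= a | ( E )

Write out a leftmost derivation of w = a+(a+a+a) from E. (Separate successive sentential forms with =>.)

E => E+P => P+P => a+P => a+(E) => a+(E+P) => a+(E+P+P) => a+(P+P+P) => a+(a+P+P) => a+(a+a+P) => a+(a+a+a)

E => E+P   [E ::= E + P]
E+P => P+P   [E ::= P]
P+P => a+P   [P ::= a]
a+P => a+(E)   [P ::= ( E )]
a+(E) => a+(E+P)   [E ::= E + P]
a+(E+P) => a+(E+P+P)   [E ::= E + P]
a+(E+P+P) => a+(P+P+P)   [E ::= P]
a+(P+P+P) => a+(a+P+P)   [P ::= a]
a+(a+P+P) => a+(a+a+P)   [P ::= a]
a+(a+a+P) => a+(a+a+a)   [P ::= a]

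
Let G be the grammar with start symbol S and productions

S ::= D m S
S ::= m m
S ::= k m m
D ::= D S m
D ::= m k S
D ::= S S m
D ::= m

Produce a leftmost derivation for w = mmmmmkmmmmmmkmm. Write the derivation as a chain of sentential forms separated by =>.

S => DmS   [S ::= D m S]
DmS => SSmmS   [D ::= S S m]
SSmmS => DmSSmmS   [S ::= D m S]
DmSSmmS => DSmmSSmmS   [D ::= D S m]
DSmmSSmmS => mSmmSSmmS   [D ::= m]
mSmmSSmmS => mmmmmSSmmS   [S ::= m m]
mmmmmSSmmS => mmmmmkmmSmmS   [S ::= k m m]
mmmmmkmmSmmS => mmmmmkmmmmmmS   [S ::= m m]
mmmmmkmmmmmmS => mmmmmkmmmmmmkmm   [S ::= k m m]

S => DmS => SSmmS => DmSSmmS => DSmmSSmmS => mSmmSSmmS => mmmmmSSmmS => mmmmmkmmSmmS => mmmmmkmmmmmmS => mmmmmkmmmmmmkmm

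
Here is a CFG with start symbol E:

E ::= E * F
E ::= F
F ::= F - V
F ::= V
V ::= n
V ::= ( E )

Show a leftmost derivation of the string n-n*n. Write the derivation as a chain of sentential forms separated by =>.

E=>E*F=>F*F=>F-V*F=>V-V*F=>n-V*F=>n-n*F=>n-n*V=>n-n*n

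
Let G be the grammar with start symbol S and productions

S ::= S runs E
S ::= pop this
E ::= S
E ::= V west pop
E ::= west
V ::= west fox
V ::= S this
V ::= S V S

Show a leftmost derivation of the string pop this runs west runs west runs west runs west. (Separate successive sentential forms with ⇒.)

S ⇒ S runs E ⇒ S runs E runs E ⇒ S runs E runs E runs E ⇒ S runs E runs E runs E runs E ⇒ pop this runs E runs E runs E runs E ⇒ pop this runs west runs E runs E runs E ⇒ pop this runs west runs west runs E runs E ⇒ pop this runs west runs west runs west runs E ⇒ pop this runs west runs west runs west runs west

S ⇒ S runs E   [S ::= S runs E]
S runs E ⇒ S runs E runs E   [S ::= S runs E]
S runs E runs E ⇒ S runs E runs E runs E   [S ::= S runs E]
S runs E runs E runs E ⇒ S runs E runs E runs E runs E   [S ::= S runs E]
S runs E runs E runs E runs E ⇒ pop this runs E runs E runs E runs E   [S ::= pop this]
pop this runs E runs E runs E runs E ⇒ pop this runs west runs E runs E runs E   [E ::= west]
pop this runs west runs E runs E runs E ⇒ pop this runs west runs west runs E runs E   [E ::= west]
pop this runs west runs west runs E runs E ⇒ pop this runs west runs west runs west runs E   [E ::= west]
pop this runs west runs west runs west runs E ⇒ pop this runs west runs west runs west runs west   [E ::= west]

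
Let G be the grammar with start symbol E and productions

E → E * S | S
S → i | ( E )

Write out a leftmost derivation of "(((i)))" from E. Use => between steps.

E => S => (E) => (S) => ((E)) => ((S)) => (((E))) => (((S))) => (((i)))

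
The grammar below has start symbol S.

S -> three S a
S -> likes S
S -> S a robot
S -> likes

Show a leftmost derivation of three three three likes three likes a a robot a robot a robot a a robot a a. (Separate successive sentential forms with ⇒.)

S ⇒ three S a ⇒ three three S a a ⇒ three three S a robot a a ⇒ three three three S a a robot a a ⇒ three three three S a robot a a robot a a ⇒ three three three S a robot a robot a a robot a a ⇒ three three three likes S a robot a robot a a robot a a ⇒ three three three likes S a robot a robot a robot a a robot a a ⇒ three three three likes three S a a robot a robot a robot a a robot a a ⇒ three three three likes three likes a a robot a robot a robot a a robot a a

S ⇒ three S a   [S -> three S a]
three S a ⇒ three three S a a   [S -> three S a]
three three S a a ⇒ three three S a robot a a   [S -> S a robot]
three three S a robot a a ⇒ three three three S a a robot a a   [S -> three S a]
three three three S a a robot a a ⇒ three three three S a robot a a robot a a   [S -> S a robot]
three three three S a robot a a robot a a ⇒ three three three S a robot a robot a a robot a a   [S -> S a robot]
three three three S a robot a robot a a robot a a ⇒ three three three likes S a robot a robot a a robot a a   [S -> likes S]
three three three likes S a robot a robot a a robot a a ⇒ three three three likes S a robot a robot a robot a a robot a a   [S -> S a robot]
three three three likes S a robot a robot a robot a a robot a a ⇒ three three three likes three S a a robot a robot a robot a a robot a a   [S -> three S a]
three three three likes three S a a robot a robot a robot a a robot a a ⇒ three three three likes three likes a a robot a robot a robot a a robot a a   [S -> likes]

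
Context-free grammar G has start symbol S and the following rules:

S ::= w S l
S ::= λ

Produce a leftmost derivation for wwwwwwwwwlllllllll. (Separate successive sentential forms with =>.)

S => wSl   [S ::= w S l]
wSl => wwSll   [S ::= w S l]
wwSll => wwwSlll   [S ::= w S l]
wwwSlll => wwwwSllll   [S ::= w S l]
wwwwSllll => wwwwwSlllll   [S ::= w S l]
wwwwwSlllll => wwwwwwSllllll   [S ::= w S l]
wwwwwwSllllll => wwwwwwwSlllllll   [S ::= w S l]
wwwwwwwSlllllll => wwwwwwwwSllllllll   [S ::= w S l]
wwwwwwwwSllllllll => wwwwwwwwwSlllllllll   [S ::= w S l]
wwwwwwwwwSlllllllll => wwwwwwwwwlllllllll   [S ::= λ]

S => wSl => wwSll => wwwSlll => wwwwSllll => wwwwwSlllll => wwwwwwSllllll => wwwwwwwSlllllll => wwwwwwwwSllllllll => wwwwwwwwwSlllllllll => wwwwwwwwwlllllllll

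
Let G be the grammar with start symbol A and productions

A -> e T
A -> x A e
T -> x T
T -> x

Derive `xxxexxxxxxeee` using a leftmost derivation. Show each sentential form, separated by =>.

A => xAe => xxAee => xxxAeee => xxxeTeee => xxxexTeee => xxxexxTeee => xxxexxxTeee => xxxexxxxTeee => xxxexxxxxTeee => xxxexxxxxxeee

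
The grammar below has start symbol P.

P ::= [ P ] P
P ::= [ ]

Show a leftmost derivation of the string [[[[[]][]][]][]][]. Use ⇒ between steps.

P ⇒ [P]P ⇒ [[P]P]P ⇒ [[[P]P]P]P ⇒ [[[[P]P]P]P]P ⇒ [[[[[]]P]P]P]P ⇒ [[[[[]][]]P]P]P ⇒ [[[[[]][]][]]P]P ⇒ [[[[[]][]][]][]]P ⇒ [[[[[]][]][]][]][]

P ⇒ [P]P   [P ::= [ P ] P]
[P]P ⇒ [[P]P]P   [P ::= [ P ] P]
[[P]P]P ⇒ [[[P]P]P]P   [P ::= [ P ] P]
[[[P]P]P]P ⇒ [[[[P]P]P]P]P   [P ::= [ P ] P]
[[[[P]P]P]P]P ⇒ [[[[[]]P]P]P]P   [P ::= [ ]]
[[[[[]]P]P]P]P ⇒ [[[[[]][]]P]P]P   [P ::= [ ]]
[[[[[]][]]P]P]P ⇒ [[[[[]][]][]]P]P   [P ::= [ ]]
[[[[[]][]][]]P]P ⇒ [[[[[]][]][]][]]P   [P ::= [ ]]
[[[[[]][]][]][]]P ⇒ [[[[[]][]][]][]][]   [P ::= [ ]]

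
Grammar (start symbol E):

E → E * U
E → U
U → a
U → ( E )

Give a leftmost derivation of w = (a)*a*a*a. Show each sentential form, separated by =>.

E=>E*U=>E*U*U=>E*U*U*U=>U*U*U*U=>(E)*U*U*U=>(U)*U*U*U=>(a)*U*U*U=>(a)*a*U*U=>(a)*a*a*U=>(a)*a*a*a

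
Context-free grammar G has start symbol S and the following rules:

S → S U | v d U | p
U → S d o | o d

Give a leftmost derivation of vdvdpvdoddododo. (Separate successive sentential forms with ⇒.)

S⇒vdU⇒vdSdo⇒vdvdUdo⇒vdvdSdodo⇒vdvdSUdodo⇒vdvdpUdodo⇒vdvdpSdododo⇒vdvdpvdUdododo⇒vdvdpvdoddododo

S ⇒ vdU   [S → v d U]
vdU ⇒ vdSdo   [U → S d o]
vdSdo ⇒ vdvdUdo   [S → v d U]
vdvdUdo ⇒ vdvdSdodo   [U → S d o]
vdvdSdodo ⇒ vdvdSUdodo   [S → S U]
vdvdSUdodo ⇒ vdvdpUdodo   [S → p]
vdvdpUdodo ⇒ vdvdpSdododo   [U → S d o]
vdvdpSdododo ⇒ vdvdpvdUdododo   [S → v d U]
vdvdpvdUdododo ⇒ vdvdpvdoddododo   [U → o d]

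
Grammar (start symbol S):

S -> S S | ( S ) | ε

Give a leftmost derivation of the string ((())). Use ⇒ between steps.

S ⇒ (S) ⇒ (SS) ⇒ (SSS) ⇒ (SSSS) ⇒ ((S)SSS) ⇒ (((S))SSS) ⇒ ((())SSS) ⇒ ((())SS) ⇒ ((())S) ⇒ ((()))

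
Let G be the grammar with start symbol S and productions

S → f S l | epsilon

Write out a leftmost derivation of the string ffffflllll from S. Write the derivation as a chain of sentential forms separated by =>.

S => fSl   [S → f S l]
fSl => ffSll   [S → f S l]
ffSll => fffSlll   [S → f S l]
fffSlll => ffffSllll   [S → f S l]
ffffSllll => fffffSlllll   [S → f S l]
fffffSlllll => ffffflllll   [S → epsilon]

S=>fSl=>ffSll=>fffSlll=>ffffSllll=>fffffSlllll=>ffffflllll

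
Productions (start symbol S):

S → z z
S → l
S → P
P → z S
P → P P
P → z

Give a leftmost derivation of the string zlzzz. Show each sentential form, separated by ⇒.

S ⇒ P ⇒ PP ⇒ zSP ⇒ zlP ⇒ zlPP ⇒ zlPPP ⇒ zlzPP ⇒ zlzzP ⇒ zlzzz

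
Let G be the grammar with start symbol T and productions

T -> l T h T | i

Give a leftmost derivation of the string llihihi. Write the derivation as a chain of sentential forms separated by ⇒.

T ⇒ lThT ⇒ llThThT ⇒ llihThT ⇒ llihihT ⇒ llihihi

T ⇒ lThT   [T -> l T h T]
lThT ⇒ llThThT   [T -> l T h T]
llThThT ⇒ llihThT   [T -> i]
llihThT ⇒ llihihT   [T -> i]
llihihT ⇒ llihihi   [T -> i]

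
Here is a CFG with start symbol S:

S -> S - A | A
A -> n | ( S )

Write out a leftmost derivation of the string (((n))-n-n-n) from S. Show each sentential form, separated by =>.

S => A => (S) => (S-A) => (S-A-A) => (S-A-A-A) => (A-A-A-A) => ((S)-A-A-A) => ((A)-A-A-A) => (((S))-A-A-A) => (((A))-A-A-A) => (((n))-A-A-A) => (((n))-n-A-A) => (((n))-n-n-A) => (((n))-n-n-n)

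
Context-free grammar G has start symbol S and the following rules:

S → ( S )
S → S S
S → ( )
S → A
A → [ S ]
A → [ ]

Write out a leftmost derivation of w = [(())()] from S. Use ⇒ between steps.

S⇒A⇒[S]⇒[SS]⇒[(S)S]⇒[(())S]⇒[(())()]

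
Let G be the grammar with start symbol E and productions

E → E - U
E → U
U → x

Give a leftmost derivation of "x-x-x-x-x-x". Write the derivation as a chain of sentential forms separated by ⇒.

E ⇒ E-U ⇒ E-U-U ⇒ E-U-U-U ⇒ E-U-U-U-U ⇒ E-U-U-U-U-U ⇒ U-U-U-U-U-U ⇒ x-U-U-U-U-U ⇒ x-x-U-U-U-U ⇒ x-x-x-U-U-U ⇒ x-x-x-x-U-U ⇒ x-x-x-x-x-U ⇒ x-x-x-x-x-x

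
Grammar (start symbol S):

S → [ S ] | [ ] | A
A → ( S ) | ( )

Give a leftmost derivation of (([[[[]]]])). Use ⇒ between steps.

S ⇒ A ⇒ (S) ⇒ (A) ⇒ ((S)) ⇒ (([S])) ⇒ (([[S]])) ⇒ (([[[S]]])) ⇒ (([[[[]]]]))

S ⇒ A   [S → A]
A ⇒ (S)   [A → ( S )]
(S) ⇒ (A)   [S → A]
(A) ⇒ ((S))   [A → ( S )]
((S)) ⇒ (([S]))   [S → [ S ]]
(([S])) ⇒ (([[S]]))   [S → [ S ]]
(([[S]])) ⇒ (([[[S]]]))   [S → [ S ]]
(([[[S]]])) ⇒ (([[[[]]]]))   [S → [ ]]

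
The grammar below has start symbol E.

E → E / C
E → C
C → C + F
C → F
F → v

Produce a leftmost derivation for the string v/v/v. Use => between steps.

E=>E/C=>E/C/C=>C/C/C=>F/C/C=>v/C/C=>v/F/C=>v/v/C=>v/v/F=>v/v/v

E => E/C   [E → E / C]
E/C => E/C/C   [E → E / C]
E/C/C => C/C/C   [E → C]
C/C/C => F/C/C   [C → F]
F/C/C => v/C/C   [F → v]
v/C/C => v/F/C   [C → F]
v/F/C => v/v/C   [F → v]
v/v/C => v/v/F   [C → F]
v/v/F => v/v/v   [F → v]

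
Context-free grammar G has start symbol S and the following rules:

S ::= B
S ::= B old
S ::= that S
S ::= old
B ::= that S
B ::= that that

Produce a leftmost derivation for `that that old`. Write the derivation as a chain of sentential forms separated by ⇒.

S ⇒ B ⇒ that S ⇒ that B ⇒ that that S ⇒ that that old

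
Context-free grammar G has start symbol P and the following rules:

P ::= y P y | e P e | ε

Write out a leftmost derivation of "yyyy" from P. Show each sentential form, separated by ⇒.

P⇒yPy⇒yyPyy⇒yyyy

P ⇒ yPy   [P ::= y P y]
yPy ⇒ yyPyy   [P ::= y P y]
yyPyy ⇒ yyyy   [P ::= ε]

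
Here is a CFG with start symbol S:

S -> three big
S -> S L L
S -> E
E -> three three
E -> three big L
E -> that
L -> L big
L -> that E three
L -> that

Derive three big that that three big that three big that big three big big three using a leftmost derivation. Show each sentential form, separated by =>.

S => S L L   [S -> S L L]
S L L => three big L L   [S -> three big]
three big L L => three big that L   [L -> that]
three big that L => three big that that E three   [L -> that E three]
three big that that E three => three big that that three big L three   [E -> three big L]
three big that that three big L three => three big that that three big L big three   [L -> L big]
three big that that three big L big three => three big that that three big L big big three   [L -> L big]
three big that that three big L big big three => three big that that three big that E three big big three   [L -> that E three]
three big that that three big that E three big big three => three big that that three big that three big L three big big three   [E -> three big L]
three big that that three big that three big L three big big three => three big that that three big that three big L big three big big three   [L -> L big]
three big that that three big that three big L big three big big three => three big that that three big that three big that big three big big three   [L -> that]

S => S L L => three big L L => three big that L => three big that that E three => three big that that three big L three => three big that that three big L big three => three big that that three big L big big three => three big that that three big that E three big big three => three big that that three big that three big L three big big three => three big that that three big that three big L big three big big three => three big that that three big that three big that big three big big three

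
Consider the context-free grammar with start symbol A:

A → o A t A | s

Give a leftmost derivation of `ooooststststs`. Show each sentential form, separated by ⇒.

A⇒oAtA⇒ooAtAtA⇒oooAtAtAtA⇒ooooAtAtAtAtA⇒oooostAtAtAtA⇒ooooststAtAtA⇒oooostststAtA⇒ooooststststA⇒ooooststststs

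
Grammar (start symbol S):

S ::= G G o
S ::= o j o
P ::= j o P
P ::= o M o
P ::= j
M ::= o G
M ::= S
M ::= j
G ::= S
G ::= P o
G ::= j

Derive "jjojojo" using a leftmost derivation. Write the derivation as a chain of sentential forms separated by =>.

S => GGo => SGo => GGoGo => SGoGo => GGoGoGo => jGoGoGo => jjoGoGo => jjojoGo => jjojojo

S => GGo   [S ::= G G o]
GGo => SGo   [G ::= S]
SGo => GGoGo   [S ::= G G o]
GGoGo => SGoGo   [G ::= S]
SGoGo => GGoGoGo   [S ::= G G o]
GGoGoGo => jGoGoGo   [G ::= j]
jGoGoGo => jjoGoGo   [G ::= j]
jjoGoGo => jjojoGo   [G ::= j]
jjojoGo => jjojojo   [G ::= j]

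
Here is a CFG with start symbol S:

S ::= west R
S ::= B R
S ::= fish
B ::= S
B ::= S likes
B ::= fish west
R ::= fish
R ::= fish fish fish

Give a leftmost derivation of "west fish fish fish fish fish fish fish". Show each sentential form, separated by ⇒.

S ⇒ B R ⇒ S R ⇒ B R R ⇒ S R R ⇒ west R R R ⇒ west fish R R ⇒ west fish fish fish fish R ⇒ west fish fish fish fish fish fish fish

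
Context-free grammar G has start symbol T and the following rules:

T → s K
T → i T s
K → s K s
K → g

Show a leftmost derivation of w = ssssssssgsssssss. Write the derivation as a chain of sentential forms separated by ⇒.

T⇒sK⇒ssKs⇒sssKss⇒ssssKsss⇒sssssKssss⇒ssssssKsssss⇒sssssssKssssss⇒ssssssssKsssssss⇒ssssssssgsssssss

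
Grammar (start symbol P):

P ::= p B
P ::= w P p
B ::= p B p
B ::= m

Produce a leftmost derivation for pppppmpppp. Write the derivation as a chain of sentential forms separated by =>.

P => pB => ppBp => pppBpp => ppppBppp => pppppBpppp => pppppmpppp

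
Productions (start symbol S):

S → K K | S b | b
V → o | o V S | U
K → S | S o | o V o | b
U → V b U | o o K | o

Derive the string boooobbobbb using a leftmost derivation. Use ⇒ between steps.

S ⇒ Sb ⇒ Sbb ⇒ Sbbb ⇒ KKbbb ⇒ SoKbbb ⇒ boKbbb ⇒ booVobbb ⇒ boooVSobbb ⇒ booooSobbb ⇒ booooSbobbb ⇒ boooobbobbb

S ⇒ Sb   [S → S b]
Sb ⇒ Sbb   [S → S b]
Sbb ⇒ Sbbb   [S → S b]
Sbbb ⇒ KKbbb   [S → K K]
KKbbb ⇒ SoKbbb   [K → S o]
SoKbbb ⇒ boKbbb   [S → b]
boKbbb ⇒ booVobbb   [K → o V o]
booVobbb ⇒ boooVSobbb   [V → o V S]
boooVSobbb ⇒ booooSobbb   [V → o]
booooSobbb ⇒ booooSbobbb   [S → S b]
booooSbobbb ⇒ boooobbobbb   [S → b]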